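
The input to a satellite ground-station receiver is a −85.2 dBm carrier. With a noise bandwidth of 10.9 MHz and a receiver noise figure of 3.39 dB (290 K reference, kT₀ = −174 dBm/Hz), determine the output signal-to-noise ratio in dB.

15.0 dB

Noise floor: N = −174 + 10 log₁₀(B) + NF
10 log₁₀(1.09×10⁷) = 70.37 dB
N = −174 + 70.37 + 3.39 = −100.24 dBm
SNR = P_sig − N = −85.2 − (−100.24) = 15.04 dB → 15.0 dB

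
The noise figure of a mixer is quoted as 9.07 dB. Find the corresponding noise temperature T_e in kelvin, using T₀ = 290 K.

F = 10^(9.07/10) = 8.07235
T_e = (F − 1)·T₀ = (8.07235 − 1) × 290 = 2051 K

2051 K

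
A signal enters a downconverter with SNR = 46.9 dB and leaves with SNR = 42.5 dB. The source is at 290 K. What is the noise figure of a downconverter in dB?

NF (dB) = SNR_in(dB) − SNR_out(dB) when the source is at T₀
NF = 46.9 − 42.5 = 4.4 dB

4.4 dB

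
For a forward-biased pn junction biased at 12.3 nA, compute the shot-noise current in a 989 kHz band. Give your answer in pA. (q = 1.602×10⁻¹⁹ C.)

62.4 pA

I_n = √(2qI·B)
2qI·B = 2 × 1.602×10⁻¹⁹ × 1.23×10⁻⁸ × 9.89×10⁵ = 3.90×10⁻²¹ A²
I_n = √(3.90×10⁻²¹) = 6.24×10⁻¹¹ A = 62.4 pA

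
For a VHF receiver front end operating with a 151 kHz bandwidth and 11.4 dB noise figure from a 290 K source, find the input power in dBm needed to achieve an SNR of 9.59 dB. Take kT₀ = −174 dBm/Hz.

−101.2 dBm

Sensitivity = −174 + 10 log₁₀(B) + NF + SNR_min
= −174 + 51.79 + 11.4 + 9.59
= −101.22 dBm → −101.2 dBm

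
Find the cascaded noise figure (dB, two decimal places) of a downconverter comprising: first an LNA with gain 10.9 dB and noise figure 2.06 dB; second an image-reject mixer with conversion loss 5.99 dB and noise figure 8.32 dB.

3.18 dB

Convert to linear (a loss of L dB is a gain of −L dB): F_i = 10^(NF_i/10), G_i = 10^(G_i,dB/10)
  Stage 1: F_1 = 10^(2.06/10) = 1.607, G_1 = 10^(10.9/10) = 12.30
  Stage 2: F_2 = 10^(8.32/10) = 6.792, G_2 = 10^(−5.99/10) = 0.2518
Friis cascade:
  F = 1.607 + (6.792 − 1)/12.30 = 2.078
NF = 10 log₁₀(2.078) = 3.18 dB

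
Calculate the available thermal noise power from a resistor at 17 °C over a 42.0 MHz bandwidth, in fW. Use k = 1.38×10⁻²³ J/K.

T = 17 °C + 273.15 = 290.15 K
P_n = kTB = 1.38×10⁻²³ × 290.15 × 4.20×10⁷ = 1.68×10⁻¹³ W = 168 fW

168 fW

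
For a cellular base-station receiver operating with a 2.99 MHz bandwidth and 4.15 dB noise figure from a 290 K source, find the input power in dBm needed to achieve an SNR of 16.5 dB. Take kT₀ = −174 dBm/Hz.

−88.6 dBm

Sensitivity = −174 + 10 log₁₀(B) + NF + SNR_min
= −174 + 64.76 + 4.15 + 16.5
= −88.59 dBm → −88.6 dBm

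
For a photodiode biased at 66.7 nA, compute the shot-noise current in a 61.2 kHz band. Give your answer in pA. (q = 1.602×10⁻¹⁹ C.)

36.2 pA

I_n = √(2qI·B)
2qI·B = 2 × 1.602×10⁻¹⁹ × 6.67×10⁻⁸ × 6.12×10⁴ = 1.31×10⁻²¹ A²
I_n = √(1.31×10⁻²¹) = 3.62×10⁻¹¹ A = 36.2 pA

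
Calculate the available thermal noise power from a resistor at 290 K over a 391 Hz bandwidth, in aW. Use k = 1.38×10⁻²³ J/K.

P_n = kTB = 1.38×10⁻²³ × 290 × 3.91×10² = 1.56×10⁻¹⁸ W = 1.56 aW

1.56 aW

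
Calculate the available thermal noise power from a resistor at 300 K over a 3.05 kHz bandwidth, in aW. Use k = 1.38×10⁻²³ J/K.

P_n = kTB = 1.38×10⁻²³ × 300 × 3.05×10³ = 1.26×10⁻¹⁷ W = 12.6 aW

12.6 aW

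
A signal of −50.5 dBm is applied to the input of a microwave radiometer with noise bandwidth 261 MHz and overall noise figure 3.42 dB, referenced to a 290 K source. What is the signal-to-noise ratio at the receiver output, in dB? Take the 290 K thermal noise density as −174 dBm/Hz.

Noise floor: N = −174 + 10 log₁₀(B) + NF
10 log₁₀(2.61×10⁸) = 84.17 dB
N = −174 + 84.17 + 3.42 = −86.41 dBm
SNR = P_sig − N = −50.5 − (−86.41) = 35.91 dB → 35.9 dB

35.9 dB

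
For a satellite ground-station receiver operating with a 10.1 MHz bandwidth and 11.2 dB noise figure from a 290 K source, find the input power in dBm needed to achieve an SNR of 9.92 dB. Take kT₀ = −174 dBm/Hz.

Sensitivity = −174 + 10 log₁₀(B) + NF + SNR_min
= −174 + 70.04 + 11.2 + 9.92
= −82.84 dBm → −82.8 dBm

−82.8 dBm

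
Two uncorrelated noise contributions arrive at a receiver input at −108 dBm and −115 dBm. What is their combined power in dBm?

−107.2 dBm

Convert to linear, add, convert back:
P₁ = 1.58×10⁻¹⁴ W, P₂ = 3.16×10⁻¹⁵ W
P_tot = 1.90×10⁻¹⁴ W → 10 log₁₀(P_tot / 10⁻³) = −107.2 dBm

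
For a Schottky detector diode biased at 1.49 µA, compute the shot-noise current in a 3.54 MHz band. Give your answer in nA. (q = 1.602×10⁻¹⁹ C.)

1.30 nA

I_n = √(2qI·B)
2qI·B = 2 × 1.602×10⁻¹⁹ × 1.49×10⁻⁶ × 3.54×10⁶ = 1.69×10⁻¹⁸ A²
I_n = √(1.69×10⁻¹⁸) = 1.30×10⁻⁹ A = 1.30 nA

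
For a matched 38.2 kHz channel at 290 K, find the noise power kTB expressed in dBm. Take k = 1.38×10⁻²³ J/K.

P_n = kTB = 1.38×10⁻²³ × 290 × 3.82×10⁴ = 1.53×10⁻¹⁶ W
In dBm: 10 log₁₀(1.53×10⁻¹⁶ / 10⁻³) = −128.2 dBm

−128.2 dBm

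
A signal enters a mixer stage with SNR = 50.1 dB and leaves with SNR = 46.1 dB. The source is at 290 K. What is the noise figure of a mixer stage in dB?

4.0 dB

NF (dB) = SNR_in(dB) − SNR_out(dB) when the source is at T₀
NF = 50.1 − 46.1 = 4.0 dB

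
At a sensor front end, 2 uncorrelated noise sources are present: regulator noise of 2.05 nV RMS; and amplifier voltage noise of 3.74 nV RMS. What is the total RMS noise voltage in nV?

Uncorrelated sources add in power (mean-square): V_tot = √(ΣV_i²)
V_tot = √[(2.05×10⁻⁹)² + (3.74×10⁻⁹)²] = 4.26×10⁻⁹ V = 4.26 nV

4.26 nV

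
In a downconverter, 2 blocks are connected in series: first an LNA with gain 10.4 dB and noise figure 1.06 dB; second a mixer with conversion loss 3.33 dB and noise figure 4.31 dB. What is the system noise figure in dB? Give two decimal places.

1.56 dB

Convert to linear (a loss of L dB is a gain of −L dB): F_i = 10^(NF_i/10), G_i = 10^(G_i,dB/10)
  Stage 1: F_1 = 10^(1.06/10) = 1.276, G_1 = 10^(10.4/10) = 10.96
  Stage 2: F_2 = 10^(4.31/10) = 2.698, G_2 = 10^(−3.33/10) = 0.4645
Friis cascade:
  F = 1.276 + (2.698 − 1)/10.96 = 1.431
NF = 10 log₁₀(1.431) = 1.56 dB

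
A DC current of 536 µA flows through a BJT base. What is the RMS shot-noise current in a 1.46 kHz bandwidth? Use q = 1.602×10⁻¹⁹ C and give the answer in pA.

501 pA

I_n = √(2qI·B)
2qI·B = 2 × 1.602×10⁻¹⁹ × 5.36×10⁻⁴ × 1.46×10³ = 2.51×10⁻¹⁹ A²
I_n = √(2.51×10⁻¹⁹) = 5.01×10⁻¹⁰ A = 501 pA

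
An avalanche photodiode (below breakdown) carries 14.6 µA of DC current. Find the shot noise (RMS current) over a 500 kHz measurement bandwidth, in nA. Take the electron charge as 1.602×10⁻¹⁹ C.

1.53 nA

I_n = √(2qI·B)
2qI·B = 2 × 1.602×10⁻¹⁹ × 1.46×10⁻⁵ × 5.00×10⁵ = 2.34×10⁻¹⁸ A²
I_n = √(2.34×10⁻¹⁸) = 1.53×10⁻⁹ A = 1.53 nA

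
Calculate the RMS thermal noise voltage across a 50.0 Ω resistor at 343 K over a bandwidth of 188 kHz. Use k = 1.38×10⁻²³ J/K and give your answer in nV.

V_n = √(4kTRB)
4kTRB = 4 × 1.38×10⁻²³ × 343 × 5.00×10¹ × 1.88×10⁵ = 1.78×10⁻¹³ V²
V_n = √(1.78×10⁻¹³) = 4.22×10⁻⁷ V = 422 nV

422 nV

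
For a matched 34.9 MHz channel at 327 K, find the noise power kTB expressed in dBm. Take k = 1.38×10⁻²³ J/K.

−98.0 dBm

P_n = kTB = 1.38×10⁻²³ × 327 × 3.49×10⁷ = 1.57×10⁻¹³ W
In dBm: 10 log₁₀(1.57×10⁻¹³ / 10⁻³) = −98.0 dBm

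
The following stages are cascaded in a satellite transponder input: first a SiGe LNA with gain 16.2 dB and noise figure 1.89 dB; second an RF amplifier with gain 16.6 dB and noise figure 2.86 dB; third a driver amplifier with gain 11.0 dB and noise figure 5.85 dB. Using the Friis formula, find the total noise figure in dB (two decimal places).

1.96 dB

Convert to linear (a loss of L dB is a gain of −L dB): F_i = 10^(NF_i/10), G_i = 10^(G_i,dB/10)
  Stage 1: F_1 = 10^(1.89/10) = 1.545, G_1 = 10^(16.2/10) = 41.69
  Stage 2: F_2 = 10^(2.86/10) = 1.932, G_2 = 10^(16.6/10) = 45.71
  Stage 3: F_3 = 10^(5.85/10) = 3.846, G_3 = 10^(11.0/10) = 12.59
Friis cascade:
  F = 1.545 + (1.932 − 1)/41.69 + (3.846 − 1)/1905 = 1.569
NF = 10 log₁₀(1.569) = 1.96 dB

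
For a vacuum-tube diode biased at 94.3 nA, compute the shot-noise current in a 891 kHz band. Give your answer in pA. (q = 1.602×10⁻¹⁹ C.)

164 pA

I_n = √(2qI·B)
2qI·B = 2 × 1.602×10⁻¹⁹ × 9.43×10⁻⁸ × 8.91×10⁵ = 2.69×10⁻²⁰ A²
I_n = √(2.69×10⁻²⁰) = 1.64×10⁻¹⁰ A = 164 pA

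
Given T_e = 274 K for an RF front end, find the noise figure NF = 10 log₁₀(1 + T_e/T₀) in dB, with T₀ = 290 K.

2.89 dB

F = 1 + T_e/T₀ = 1 + 274/290 = 1.94483
NF = 10 log₁₀(1.94483) = 2.89 dB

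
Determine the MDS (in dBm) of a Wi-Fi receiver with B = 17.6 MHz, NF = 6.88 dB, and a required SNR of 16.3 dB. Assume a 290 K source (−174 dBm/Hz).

Sensitivity = −174 + 10 log₁₀(B) + NF + SNR_min
= −174 + 72.46 + 6.88 + 16.3
= −78.36 dBm → −78.4 dBm

−78.4 dBm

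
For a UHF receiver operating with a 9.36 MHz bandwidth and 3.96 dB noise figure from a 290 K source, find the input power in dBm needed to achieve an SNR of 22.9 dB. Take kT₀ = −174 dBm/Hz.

Sensitivity = −174 + 10 log₁₀(B) + NF + SNR_min
= −174 + 69.71 + 3.96 + 22.9
= −77.43 dBm → −77.4 dBm

−77.4 dBm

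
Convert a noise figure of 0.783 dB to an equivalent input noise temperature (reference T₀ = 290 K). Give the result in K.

57.3 K

F = 10^(0.783/10) = 1.19757
T_e = (F − 1)·T₀ = (1.19757 − 1) × 290 = 57.3 K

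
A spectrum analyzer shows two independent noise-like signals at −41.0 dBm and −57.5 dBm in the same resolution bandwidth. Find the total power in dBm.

−40.9 dBm

Convert to linear, add, convert back:
P₁ = 7.94×10⁻⁸ W, P₂ = 1.78×10⁻⁹ W
P_tot = 8.12×10⁻⁸ W → 10 log₁₀(P_tot / 10⁻³) = −40.9 dBm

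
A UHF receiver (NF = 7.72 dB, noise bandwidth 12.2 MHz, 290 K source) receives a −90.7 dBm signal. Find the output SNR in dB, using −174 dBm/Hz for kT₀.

4.7 dB

Noise floor: N = −174 + 10 log₁₀(B) + NF
10 log₁₀(1.22×10⁷) = 70.86 dB
N = −174 + 70.86 + 7.72 = −95.42 dBm
SNR = P_sig − N = −90.7 − (−95.42) = 4.72 dB → 4.7 dB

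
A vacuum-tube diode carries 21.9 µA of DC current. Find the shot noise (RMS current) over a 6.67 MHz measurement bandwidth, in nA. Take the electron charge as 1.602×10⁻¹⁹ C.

I_n = √(2qI·B)
2qI·B = 2 × 1.602×10⁻¹⁹ × 2.19×10⁻⁵ × 6.67×10⁶ = 4.68×10⁻¹⁷ A²
I_n = √(4.68×10⁻¹⁷) = 6.84×10⁻⁹ A = 6.84 nA

6.84 nA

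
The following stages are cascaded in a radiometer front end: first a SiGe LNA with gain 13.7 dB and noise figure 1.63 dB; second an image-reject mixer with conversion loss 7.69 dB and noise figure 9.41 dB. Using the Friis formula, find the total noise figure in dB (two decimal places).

2.52 dB

Convert to linear (a loss of L dB is a gain of −L dB): F_i = 10^(NF_i/10), G_i = 10^(G_i,dB/10)
  Stage 1: F_1 = 10^(1.63/10) = 1.455, G_1 = 10^(13.7/10) = 23.44
  Stage 2: F_2 = 10^(9.41/10) = 8.730, G_2 = 10^(−7.69/10) = 0.1702
Friis cascade:
  F = 1.455 + (8.730 − 1)/23.44 = 1.785
NF = 10 log₁₀(1.785) = 2.52 dB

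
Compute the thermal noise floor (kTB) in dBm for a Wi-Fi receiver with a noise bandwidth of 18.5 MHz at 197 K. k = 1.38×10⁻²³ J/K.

−103.0 dBm

P_n = kTB = 1.38×10⁻²³ × 197 × 1.85×10⁷ = 5.03×10⁻¹⁴ W
In dBm: 10 log₁₀(5.03×10⁻¹⁴ / 10⁻³) = −103.0 dBm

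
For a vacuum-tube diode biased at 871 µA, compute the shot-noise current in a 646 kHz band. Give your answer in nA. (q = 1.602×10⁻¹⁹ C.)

I_n = √(2qI·B)
2qI·B = 2 × 1.602×10⁻¹⁹ × 8.71×10⁻⁴ × 6.46×10⁵ = 1.80×10⁻¹⁶ A²
I_n = √(1.80×10⁻¹⁶) = 1.34×10⁻⁸ A = 13.4 nA

13.4 nA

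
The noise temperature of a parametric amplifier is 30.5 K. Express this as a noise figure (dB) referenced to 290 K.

F = 1 + T_e/T₀ = 1 + 30.5/290 = 1.10517
NF = 10 log₁₀(1.10517) = 0.434 dB

0.434 dB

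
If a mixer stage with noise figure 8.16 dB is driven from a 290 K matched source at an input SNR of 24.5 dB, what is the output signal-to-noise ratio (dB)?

By definition F = SNR_in/SNR_out, so in dB: SNR_out = SNR_in − NF
SNR_out = 24.5 − 8.16 = 16.34 dB

16.34 dB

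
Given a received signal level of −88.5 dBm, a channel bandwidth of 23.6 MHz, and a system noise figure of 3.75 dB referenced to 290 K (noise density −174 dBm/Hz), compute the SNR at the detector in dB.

8.0 dB

Noise floor: N = −174 + 10 log₁₀(B) + NF
10 log₁₀(2.36×10⁷) = 73.73 dB
N = −174 + 73.73 + 3.75 = −96.52 dBm
SNR = P_sig − N = −88.5 − (−96.52) = 8.02 dB → 8.0 dB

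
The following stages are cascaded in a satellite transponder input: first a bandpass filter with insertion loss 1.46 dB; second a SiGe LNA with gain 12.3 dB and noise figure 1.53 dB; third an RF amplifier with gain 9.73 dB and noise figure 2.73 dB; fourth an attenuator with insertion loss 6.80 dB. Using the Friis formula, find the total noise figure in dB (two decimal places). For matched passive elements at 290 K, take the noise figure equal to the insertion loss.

3.21 dB

Convert to linear (a loss of L dB is a gain of −L dB): F_i = 10^(NF_i/10), G_i = 10^(G_i,dB/10)
  Stage 1: F_1 = 10^(1.46/10) = 1.400, G_1 = 10^(−1.46/10) = 0.7145
  Stage 2: F_2 = 10^(1.53/10) = 1.422, G_2 = 10^(12.3/10) = 16.98
  Stage 3: F_3 = 10^(2.73/10) = 1.875, G_3 = 10^(9.73/10) = 9.397
  Stage 4: F_4 = 10^(6.80/10) = 4.786, G_4 = 10^(−6.80/10) = 0.2089
Friis cascade:
  F = 1.400 + (1.422 − 1)/0.7145 + (1.875 − 1)/12.13 + (4.786 − 1)/114.0 = 2.096
NF = 10 log₁₀(2.096) = 3.21 dB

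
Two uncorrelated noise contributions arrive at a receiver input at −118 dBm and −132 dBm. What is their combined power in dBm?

−117.8 dBm

Convert to linear, add, convert back:
P₁ = 1.58×10⁻¹⁵ W, P₂ = 6.31×10⁻¹⁷ W
P_tot = 1.65×10⁻¹⁵ W → 10 log₁₀(P_tot / 10⁻³) = −117.8 dBm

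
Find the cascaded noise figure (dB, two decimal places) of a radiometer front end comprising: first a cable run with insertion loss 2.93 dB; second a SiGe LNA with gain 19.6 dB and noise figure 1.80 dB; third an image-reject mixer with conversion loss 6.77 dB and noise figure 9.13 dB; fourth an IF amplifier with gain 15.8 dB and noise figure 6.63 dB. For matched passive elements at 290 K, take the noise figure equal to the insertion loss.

Convert to linear (a loss of L dB is a gain of −L dB): F_i = 10^(NF_i/10), G_i = 10^(G_i,dB/10)
  Stage 1: F_1 = 10^(2.93/10) = 1.963, G_1 = 10^(−2.93/10) = 0.5093
  Stage 2: F_2 = 10^(1.80/10) = 1.514, G_2 = 10^(19.6/10) = 91.20
  Stage 3: F_3 = 10^(9.13/10) = 8.185, G_3 = 10^(−6.77/10) = 0.2104
  Stage 4: F_4 = 10^(6.63/10) = 4.603, G_4 = 10^(15.8/10) = 38.02
Friis cascade:
  F = 1.963 + (1.514 − 1)/0.5093 + (8.185 − 1)/46.45 + (4.603 − 1)/9.772 = 3.495
NF = 10 log₁₀(3.495) = 5.43 dB

5.43 dB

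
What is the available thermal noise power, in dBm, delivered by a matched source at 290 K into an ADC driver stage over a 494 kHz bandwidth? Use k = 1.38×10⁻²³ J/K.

−117.0 dBm

P_n = kTB = 1.38×10⁻²³ × 290 × 4.94×10⁵ = 1.98×10⁻¹⁵ W
In dBm: 10 log₁₀(1.98×10⁻¹⁵ / 10⁻³) = −117.0 dBm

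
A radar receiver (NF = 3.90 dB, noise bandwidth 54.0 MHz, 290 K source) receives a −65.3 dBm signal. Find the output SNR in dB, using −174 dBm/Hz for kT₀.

27.5 dB

Noise floor: N = −174 + 10 log₁₀(B) + NF
10 log₁₀(5.40×10⁷) = 77.32 dB
N = −174 + 77.32 + 3.90 = −92.78 dBm
SNR = P_sig − N = −65.3 − (−92.78) = 27.48 dB → 27.5 dB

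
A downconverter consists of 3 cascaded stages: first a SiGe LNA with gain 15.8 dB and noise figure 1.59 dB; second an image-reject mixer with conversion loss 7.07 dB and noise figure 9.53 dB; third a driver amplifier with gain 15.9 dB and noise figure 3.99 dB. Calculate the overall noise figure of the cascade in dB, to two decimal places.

2.68 dB

Convert to linear (a loss of L dB is a gain of −L dB): F_i = 10^(NF_i/10), G_i = 10^(G_i,dB/10)
  Stage 1: F_1 = 10^(1.59/10) = 1.442, G_1 = 10^(15.8/10) = 38.02
  Stage 2: F_2 = 10^(9.53/10) = 8.974, G_2 = 10^(−7.07/10) = 0.1963
  Stage 3: F_3 = 10^(3.99/10) = 2.506, G_3 = 10^(15.9/10) = 38.90
Friis cascade:
  F = 1.442 + (8.974 − 1)/38.02 + (2.506 − 1)/7.464 = 1.854
NF = 10 log₁₀(1.854) = 2.68 dB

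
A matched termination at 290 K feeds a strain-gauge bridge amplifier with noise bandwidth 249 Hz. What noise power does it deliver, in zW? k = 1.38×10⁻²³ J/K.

P_n = kTB = 1.38×10⁻²³ × 290 × 2.49×10² = 9.96×10⁻¹⁹ W = 996 zW

996 zW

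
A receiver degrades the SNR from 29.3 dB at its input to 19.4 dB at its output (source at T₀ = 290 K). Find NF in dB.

9.9 dB

NF (dB) = SNR_in(dB) − SNR_out(dB) when the source is at T₀
NF = 29.3 − 19.4 = 9.9 dB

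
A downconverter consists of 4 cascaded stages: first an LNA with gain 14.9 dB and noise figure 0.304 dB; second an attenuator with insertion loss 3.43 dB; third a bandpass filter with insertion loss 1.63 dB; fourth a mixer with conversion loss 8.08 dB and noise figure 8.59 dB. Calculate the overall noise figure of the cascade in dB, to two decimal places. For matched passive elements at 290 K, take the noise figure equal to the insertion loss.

2.53 dB

Convert to linear (a loss of L dB is a gain of −L dB): F_i = 10^(NF_i/10), G_i = 10^(G_i,dB/10)
  Stage 1: F_1 = 10^(0.304/10) = 1.073, G_1 = 10^(14.9/10) = 30.90
  Stage 2: F_2 = 10^(3.43/10) = 2.203, G_2 = 10^(−3.43/10) = 0.4539
  Stage 3: F_3 = 10^(1.63/10) = 1.455, G_3 = 10^(−1.63/10) = 0.6871
  Stage 4: F_4 = 10^(8.59/10) = 7.228, G_4 = 10^(−8.08/10) = 0.1556
Friis cascade:
  F = 1.073 + (2.203 − 1)/30.90 + (1.455 − 1)/14.03 + (7.228 − 1)/9.638 = 1.790
NF = 10 log₁₀(1.790) = 2.53 dB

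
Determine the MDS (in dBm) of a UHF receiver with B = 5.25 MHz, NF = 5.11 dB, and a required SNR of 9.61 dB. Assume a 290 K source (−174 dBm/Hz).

−92.1 dBm

Sensitivity = −174 + 10 log₁₀(B) + NF + SNR_min
= −174 + 67.2 + 5.11 + 9.61
= −92.08 dBm → −92.1 dBm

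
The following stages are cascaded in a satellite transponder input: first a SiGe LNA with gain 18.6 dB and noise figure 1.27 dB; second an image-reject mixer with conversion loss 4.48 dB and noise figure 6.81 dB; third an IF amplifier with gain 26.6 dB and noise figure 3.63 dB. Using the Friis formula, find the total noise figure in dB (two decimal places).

1.59 dB

Convert to linear (a loss of L dB is a gain of −L dB): F_i = 10^(NF_i/10), G_i = 10^(G_i,dB/10)
  Stage 1: F_1 = 10^(1.27/10) = 1.340, G_1 = 10^(18.6/10) = 72.44
  Stage 2: F_2 = 10^(6.81/10) = 4.797, G_2 = 10^(−4.48/10) = 0.3565
  Stage 3: F_3 = 10^(3.63/10) = 2.307, G_3 = 10^(26.6/10) = 457.1
Friis cascade:
  F = 1.340 + (4.797 − 1)/72.44 + (2.307 − 1)/25.82 = 1.443
NF = 10 log₁₀(1.443) = 1.59 dB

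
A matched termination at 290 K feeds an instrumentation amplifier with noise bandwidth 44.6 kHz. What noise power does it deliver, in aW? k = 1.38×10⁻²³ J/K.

178 aW

P_n = kTB = 1.38×10⁻²³ × 290 × 4.46×10⁴ = 1.78×10⁻¹⁶ W = 178 aW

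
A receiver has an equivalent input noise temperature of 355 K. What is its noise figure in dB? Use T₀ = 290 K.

3.47 dB

F = 1 + T_e/T₀ = 1 + 355/290 = 2.22414
NF = 10 log₁₀(2.22414) = 3.47 dB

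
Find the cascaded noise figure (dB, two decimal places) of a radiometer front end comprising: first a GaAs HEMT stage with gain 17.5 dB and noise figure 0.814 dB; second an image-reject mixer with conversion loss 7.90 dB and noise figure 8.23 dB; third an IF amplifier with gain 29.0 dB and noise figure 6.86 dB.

2.38 dB

Convert to linear (a loss of L dB is a gain of −L dB): F_i = 10^(NF_i/10), G_i = 10^(G_i,dB/10)
  Stage 1: F_1 = 10^(0.814/10) = 1.206, G_1 = 10^(17.5/10) = 56.23
  Stage 2: F_2 = 10^(8.23/10) = 6.653, G_2 = 10^(−7.90/10) = 0.1622
  Stage 3: F_3 = 10^(6.86/10) = 4.853, G_3 = 10^(29.0/10) = 794.3
Friis cascade:
  F = 1.206 + (6.653 − 1)/56.23 + (4.853 − 1)/9.120 = 1.729
NF = 10 log₁₀(1.729) = 2.38 dB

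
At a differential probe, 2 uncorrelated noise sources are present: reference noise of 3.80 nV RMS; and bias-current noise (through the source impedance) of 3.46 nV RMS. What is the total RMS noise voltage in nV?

5.14 nV

Uncorrelated sources add in power (mean-square): V_tot = √(ΣV_i²)
V_tot = √[(3.80×10⁻⁹)² + (3.46×10⁻⁹)²] = 5.14×10⁻⁹ V = 5.14 nV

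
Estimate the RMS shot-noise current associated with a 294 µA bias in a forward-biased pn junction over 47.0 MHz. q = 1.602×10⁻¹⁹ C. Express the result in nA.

I_n = √(2qI·B)
2qI·B = 2 × 1.602×10⁻¹⁹ × 2.94×10⁻⁴ × 4.70×10⁷ = 4.43×10⁻¹⁵ A²
I_n = √(4.43×10⁻¹⁵) = 6.65×10⁻⁸ A = 66.5 nA

66.5 nA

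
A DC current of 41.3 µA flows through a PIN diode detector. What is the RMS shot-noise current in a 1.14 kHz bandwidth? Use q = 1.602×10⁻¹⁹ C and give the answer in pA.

123 pA

I_n = √(2qI·B)
2qI·B = 2 × 1.602×10⁻¹⁹ × 4.13×10⁻⁵ × 1.14×10³ = 1.51×10⁻²⁰ A²
I_n = √(1.51×10⁻²⁰) = 1.23×10⁻¹⁰ A = 123 pA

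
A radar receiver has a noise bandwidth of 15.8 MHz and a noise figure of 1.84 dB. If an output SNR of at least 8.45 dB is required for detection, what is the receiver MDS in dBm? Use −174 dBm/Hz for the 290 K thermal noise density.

Sensitivity = −174 + 10 log₁₀(B) + NF + SNR_min
= −174 + 71.99 + 1.84 + 8.45
= −91.72 dBm → −91.7 dBm

−91.7 dBm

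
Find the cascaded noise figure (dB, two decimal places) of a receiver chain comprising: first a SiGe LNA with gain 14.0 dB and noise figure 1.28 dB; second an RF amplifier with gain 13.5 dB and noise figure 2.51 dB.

1.38 dB

Convert to linear (a loss of L dB is a gain of −L dB): F_i = 10^(NF_i/10), G_i = 10^(G_i,dB/10)
  Stage 1: F_1 = 10^(1.28/10) = 1.343, G_1 = 10^(14.0/10) = 25.12
  Stage 2: F_2 = 10^(2.51/10) = 1.782, G_2 = 10^(13.5/10) = 22.39
Friis cascade:
  F = 1.343 + (1.782 − 1)/25.12 = 1.374
NF = 10 log₁₀(1.374) = 1.38 dB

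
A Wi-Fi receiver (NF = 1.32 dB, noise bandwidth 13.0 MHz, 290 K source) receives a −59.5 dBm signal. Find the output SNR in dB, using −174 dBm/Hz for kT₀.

42.0 dB

Noise floor: N = −174 + 10 log₁₀(B) + NF
10 log₁₀(1.30×10⁷) = 71.14 dB
N = −174 + 71.14 + 1.32 = −101.54 dBm
SNR = P_sig − N = −59.5 − (−101.54) = 42.04 dB → 42.0 dB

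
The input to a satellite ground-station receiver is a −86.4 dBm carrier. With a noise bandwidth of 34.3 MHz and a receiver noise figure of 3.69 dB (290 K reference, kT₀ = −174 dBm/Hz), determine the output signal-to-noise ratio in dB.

8.6 dB

Noise floor: N = −174 + 10 log₁₀(B) + NF
10 log₁₀(3.43×10⁷) = 75.35 dB
N = −174 + 75.35 + 3.69 = −94.96 dBm
SNR = P_sig − N = −86.4 − (−94.96) = 8.56 dB → 8.6 dB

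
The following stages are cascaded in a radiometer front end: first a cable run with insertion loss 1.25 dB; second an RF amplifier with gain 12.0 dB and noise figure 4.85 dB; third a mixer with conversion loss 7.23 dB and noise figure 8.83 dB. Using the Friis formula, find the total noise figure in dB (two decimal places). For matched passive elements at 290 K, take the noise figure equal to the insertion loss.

Convert to linear (a loss of L dB is a gain of −L dB): F_i = 10^(NF_i/10), G_i = 10^(G_i,dB/10)
  Stage 1: F_1 = 10^(1.25/10) = 1.334, G_1 = 10^(−1.25/10) = 0.7499
  Stage 2: F_2 = 10^(4.85/10) = 3.055, G_2 = 10^(12.0/10) = 15.85
  Stage 3: F_3 = 10^(8.83/10) = 7.638, G_3 = 10^(−7.23/10) = 0.1892
Friis cascade:
  F = 1.334 + (3.055 − 1)/0.7499 + (7.638 − 1)/11.89 = 4.632
NF = 10 log₁₀(4.632) = 6.66 dB

6.66 dB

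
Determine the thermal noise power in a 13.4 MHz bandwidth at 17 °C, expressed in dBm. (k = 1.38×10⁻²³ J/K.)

−102.7 dBm

T = 17 °C + 273.15 = 290.15 K
P_n = kTB = 1.38×10⁻²³ × 290.15 × 1.34×10⁷ = 5.37×10⁻¹⁴ W
In dBm: 10 log₁₀(5.37×10⁻¹⁴ / 10⁻³) = −102.7 dBm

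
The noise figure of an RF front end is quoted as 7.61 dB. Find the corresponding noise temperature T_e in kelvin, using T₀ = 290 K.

1383 K

F = 10^(7.61/10) = 5.76766
T_e = (F − 1)·T₀ = (5.76766 − 1) × 290 = 1383 K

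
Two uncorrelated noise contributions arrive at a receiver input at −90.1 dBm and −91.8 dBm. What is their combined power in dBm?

Convert to linear, add, convert back:
P₁ = 9.77×10⁻¹³ W, P₂ = 6.61×10⁻¹³ W
P_tot = 1.64×10⁻¹² W → 10 log₁₀(P_tot / 10⁻³) = −87.9 dBm

−87.9 dBm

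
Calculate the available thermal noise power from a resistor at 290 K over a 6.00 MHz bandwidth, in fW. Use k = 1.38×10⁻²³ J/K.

P_n = kTB = 1.38×10⁻²³ × 290 × 6.00×10⁶ = 2.40×10⁻¹⁴ W = 24.0 fW

24.0 fW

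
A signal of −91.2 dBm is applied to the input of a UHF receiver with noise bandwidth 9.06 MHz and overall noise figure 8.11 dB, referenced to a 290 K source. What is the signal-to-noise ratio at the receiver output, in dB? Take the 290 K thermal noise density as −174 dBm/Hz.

Noise floor: N = −174 + 10 log₁₀(B) + NF
10 log₁₀(9.06×10⁶) = 69.57 dB
N = −174 + 69.57 + 8.11 = −96.32 dBm
SNR = P_sig − N = −91.2 − (−96.32) = 5.12 dB → 5.1 dB

5.1 dB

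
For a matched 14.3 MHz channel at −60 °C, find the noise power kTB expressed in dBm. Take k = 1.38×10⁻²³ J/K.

T = −60 °C + 273.15 = 213.15 K
P_n = kTB = 1.38×10⁻²³ × 213.15 × 1.43×10⁷ = 4.21×10⁻¹⁴ W
In dBm: 10 log₁₀(4.21×10⁻¹⁴ / 10⁻³) = −103.8 dBm

−103.8 dBm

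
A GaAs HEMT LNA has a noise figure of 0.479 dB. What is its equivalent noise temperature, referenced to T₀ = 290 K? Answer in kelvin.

33.8 K

F = 10^(0.479/10) = 1.11661
T_e = (F − 1)·T₀ = (1.11661 − 1) × 290 = 33.8 K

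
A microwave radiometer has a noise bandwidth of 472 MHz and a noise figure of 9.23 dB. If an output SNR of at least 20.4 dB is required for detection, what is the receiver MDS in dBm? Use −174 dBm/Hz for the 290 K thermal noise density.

−57.6 dBm

Sensitivity = −174 + 10 log₁₀(B) + NF + SNR_min
= −174 + 86.74 + 9.23 + 20.4
= −57.63 dBm → −57.6 dBm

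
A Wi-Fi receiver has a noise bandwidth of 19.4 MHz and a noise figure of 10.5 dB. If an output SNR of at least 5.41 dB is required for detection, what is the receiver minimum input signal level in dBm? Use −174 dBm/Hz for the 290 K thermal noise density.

Sensitivity = −174 + 10 log₁₀(B) + NF + SNR_min
= −174 + 72.88 + 10.5 + 5.41
= −85.21 dBm → −85.2 dBm

−85.2 dBm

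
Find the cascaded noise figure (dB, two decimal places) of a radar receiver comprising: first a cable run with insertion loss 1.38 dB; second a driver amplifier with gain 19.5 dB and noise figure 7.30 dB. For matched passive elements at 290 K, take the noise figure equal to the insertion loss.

Convert to linear (a loss of L dB is a gain of −L dB): F_i = 10^(NF_i/10), G_i = 10^(G_i,dB/10)
  Stage 1: F_1 = 10^(1.38/10) = 1.374, G_1 = 10^(−1.38/10) = 0.7278
  Stage 2: F_2 = 10^(7.30/10) = 5.370, G_2 = 10^(19.5/10) = 89.13
Friis cascade:
  F = 1.374 + (5.370 − 1)/0.7278 = 7.379
NF = 10 log₁₀(7.379) = 8.68 dB

8.68 dB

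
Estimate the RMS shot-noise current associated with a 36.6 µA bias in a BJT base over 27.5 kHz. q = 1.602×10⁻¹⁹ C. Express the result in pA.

568 pA

I_n = √(2qI·B)
2qI·B = 2 × 1.602×10⁻¹⁹ × 3.66×10⁻⁵ × 2.75×10⁴ = 3.22×10⁻¹⁹ A²
I_n = √(3.22×10⁻¹⁹) = 5.68×10⁻¹⁰ A = 568 pA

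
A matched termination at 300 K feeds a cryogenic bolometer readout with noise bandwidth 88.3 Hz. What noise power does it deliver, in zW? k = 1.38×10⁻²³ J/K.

P_n = kTB = 1.38×10⁻²³ × 300 × 8.83×10¹ = 3.66×10⁻¹⁹ W = 366 zW

366 zW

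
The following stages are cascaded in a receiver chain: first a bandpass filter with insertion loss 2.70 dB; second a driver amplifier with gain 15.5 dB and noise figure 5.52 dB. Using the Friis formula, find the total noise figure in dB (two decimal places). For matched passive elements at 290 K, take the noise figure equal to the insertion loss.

8.22 dB

Convert to linear (a loss of L dB is a gain of −L dB): F_i = 10^(NF_i/10), G_i = 10^(G_i,dB/10)
  Stage 1: F_1 = 10^(2.70/10) = 1.862, G_1 = 10^(−2.70/10) = 0.5370
  Stage 2: F_2 = 10^(5.52/10) = 3.565, G_2 = 10^(15.5/10) = 35.48
Friis cascade:
  F = 1.862 + (3.565 − 1)/0.5370 = 6.637
NF = 10 log₁₀(6.637) = 8.22 dB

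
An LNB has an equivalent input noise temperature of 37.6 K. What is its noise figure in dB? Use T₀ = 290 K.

F = 1 + T_e/T₀ = 1 + 37.6/290 = 1.12966
NF = 10 log₁₀(1.12966) = 0.529 dB

0.529 dB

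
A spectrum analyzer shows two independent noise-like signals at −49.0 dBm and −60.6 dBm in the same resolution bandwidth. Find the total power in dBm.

Convert to linear, add, convert back:
P₁ = 1.26×10⁻⁸ W, P₂ = 8.71×10⁻¹⁰ W
P_tot = 1.35×10⁻⁸ W → 10 log₁₀(P_tot / 10⁻³) = −48.7 dBm

−48.7 dBm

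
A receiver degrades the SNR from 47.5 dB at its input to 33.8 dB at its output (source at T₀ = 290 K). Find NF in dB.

13.7 dB

NF (dB) = SNR_in(dB) − SNR_out(dB) when the source is at T₀
NF = 47.5 − 33.8 = 13.7 dB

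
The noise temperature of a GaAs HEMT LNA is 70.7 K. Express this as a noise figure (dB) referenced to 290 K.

0.947 dB

F = 1 + T_e/T₀ = 1 + 70.7/290 = 1.24379
NF = 10 log₁₀(1.24379) = 0.947 dB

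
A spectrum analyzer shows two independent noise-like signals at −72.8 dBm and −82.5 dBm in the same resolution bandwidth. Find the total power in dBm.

Convert to linear, add, convert back:
P₁ = 5.25×10⁻¹¹ W, P₂ = 5.62×10⁻¹² W
P_tot = 5.81×10⁻¹¹ W → 10 log₁₀(P_tot / 10⁻³) = −72.4 dBm

−72.4 dBm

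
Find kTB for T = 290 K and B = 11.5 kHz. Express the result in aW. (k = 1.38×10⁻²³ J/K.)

46.0 aW

P_n = kTB = 1.38×10⁻²³ × 290 × 1.15×10⁴ = 4.60×10⁻¹⁷ W = 46.0 aW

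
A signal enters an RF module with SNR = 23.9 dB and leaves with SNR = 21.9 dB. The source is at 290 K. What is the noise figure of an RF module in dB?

2.0 dB

NF (dB) = SNR_in(dB) − SNR_out(dB) when the source is at T₀
NF = 23.9 − 21.9 = 2.0 dB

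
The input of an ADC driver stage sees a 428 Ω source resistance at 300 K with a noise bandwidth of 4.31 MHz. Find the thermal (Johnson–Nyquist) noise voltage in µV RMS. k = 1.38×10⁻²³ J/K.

5.53 µV

V_n = √(4kTRB)
4kTRB = 4 × 1.38×10⁻²³ × 300 × 4.28×10² × 4.31×10⁶ = 3.05×10⁻¹¹ V²
V_n = √(3.05×10⁻¹¹) = 5.53×10⁻⁶ V = 5.53 µV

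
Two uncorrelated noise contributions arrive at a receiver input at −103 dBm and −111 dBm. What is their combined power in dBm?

Convert to linear, add, convert back:
P₁ = 5.01×10⁻¹⁴ W, P₂ = 7.94×10⁻¹⁵ W
P_tot = 5.81×10⁻¹⁴ W → 10 log₁₀(P_tot / 10⁻³) = −102.4 dBm

−102.4 dBm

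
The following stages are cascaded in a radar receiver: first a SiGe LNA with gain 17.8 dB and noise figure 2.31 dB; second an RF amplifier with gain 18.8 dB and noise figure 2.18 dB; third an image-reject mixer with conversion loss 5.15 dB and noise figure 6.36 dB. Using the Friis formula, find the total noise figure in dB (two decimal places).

2.34 dB

Convert to linear (a loss of L dB is a gain of −L dB): F_i = 10^(NF_i/10), G_i = 10^(G_i,dB/10)
  Stage 1: F_1 = 10^(2.31/10) = 1.702, G_1 = 10^(17.8/10) = 60.26
  Stage 2: F_2 = 10^(2.18/10) = 1.652, G_2 = 10^(18.8/10) = 75.86
  Stage 3: F_3 = 10^(6.36/10) = 4.325, G_3 = 10^(−5.15/10) = 0.3055
Friis cascade:
  F = 1.702 + (1.652 − 1)/60.26 + (4.325 − 1)/4571 = 1.714
NF = 10 log₁₀(1.714) = 2.34 dB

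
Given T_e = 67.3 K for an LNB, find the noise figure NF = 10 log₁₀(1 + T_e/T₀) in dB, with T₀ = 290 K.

F = 1 + T_e/T₀ = 1 + 67.3/290 = 1.23207
NF = 10 log₁₀(1.23207) = 0.906 dB

0.906 dB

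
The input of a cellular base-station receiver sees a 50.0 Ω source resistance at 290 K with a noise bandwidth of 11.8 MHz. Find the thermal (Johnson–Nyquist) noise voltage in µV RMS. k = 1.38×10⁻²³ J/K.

V_n = √(4kTRB)
4kTRB = 4 × 1.38×10⁻²³ × 290 × 5.00×10¹ × 1.18×10⁷ = 9.44×10⁻¹² V²
V_n = √(9.44×10⁻¹²) = 3.07×10⁻⁶ V = 3.07 µV

3.07 µV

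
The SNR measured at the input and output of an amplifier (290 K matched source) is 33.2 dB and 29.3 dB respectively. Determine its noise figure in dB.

NF (dB) = SNR_in(dB) − SNR_out(dB) when the source is at T₀
NF = 33.2 − 29.3 = 3.9 dB

3.9 dB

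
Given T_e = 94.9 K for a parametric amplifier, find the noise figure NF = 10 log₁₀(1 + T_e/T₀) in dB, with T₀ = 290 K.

F = 1 + T_e/T₀ = 1 + 94.9/290 = 1.32724
NF = 10 log₁₀(1.32724) = 1.23 dB

1.23 dB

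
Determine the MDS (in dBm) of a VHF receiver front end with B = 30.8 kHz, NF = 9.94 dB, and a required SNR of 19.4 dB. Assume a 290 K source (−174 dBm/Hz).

−99.8 dBm

Sensitivity = −174 + 10 log₁₀(B) + NF + SNR_min
= −174 + 44.89 + 9.94 + 19.4
= −99.77 dBm → −99.8 dBm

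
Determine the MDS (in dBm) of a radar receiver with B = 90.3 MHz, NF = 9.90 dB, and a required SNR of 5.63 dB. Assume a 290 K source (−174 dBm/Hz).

Sensitivity = −174 + 10 log₁₀(B) + NF + SNR_min
= −174 + 79.56 + 9.90 + 5.63
= −78.91 dBm → −78.9 dBm

−78.9 dBm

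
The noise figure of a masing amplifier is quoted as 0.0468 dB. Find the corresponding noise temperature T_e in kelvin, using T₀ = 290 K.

3.14 K

F = 10^(0.0468/10) = 1.01083
T_e = (F − 1)·T₀ = (1.01083 − 1) × 290 = 3.14 K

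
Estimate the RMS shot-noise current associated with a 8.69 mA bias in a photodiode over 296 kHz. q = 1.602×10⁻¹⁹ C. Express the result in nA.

I_n = √(2qI·B)
2qI·B = 2 × 1.602×10⁻¹⁹ × 8.69×10⁻³ × 2.96×10⁵ = 8.24×10⁻¹⁶ A²
I_n = √(8.24×10⁻¹⁶) = 2.87×10⁻⁸ A = 28.7 nA

28.7 nA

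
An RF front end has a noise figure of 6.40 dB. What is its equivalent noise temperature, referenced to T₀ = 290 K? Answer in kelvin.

976 K

F = 10^(6.40/10) = 4.36516
T_e = (F − 1)·T₀ = (4.36516 − 1) × 290 = 976 K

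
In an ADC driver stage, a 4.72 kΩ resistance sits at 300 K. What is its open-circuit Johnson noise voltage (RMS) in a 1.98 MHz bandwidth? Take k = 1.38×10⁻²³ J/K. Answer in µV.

12.4 µV

V_n = √(4kTRB)
4kTRB = 4 × 1.38×10⁻²³ × 300 × 4.72×10³ × 1.98×10⁶ = 1.55×10⁻¹⁰ V²
V_n = √(1.55×10⁻¹⁰) = 1.24×10⁻⁵ V = 12.4 µV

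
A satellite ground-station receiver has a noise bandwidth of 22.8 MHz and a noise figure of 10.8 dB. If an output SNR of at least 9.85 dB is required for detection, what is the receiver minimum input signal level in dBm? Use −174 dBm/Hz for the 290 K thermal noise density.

−79.8 dBm

Sensitivity = −174 + 10 log₁₀(B) + NF + SNR_min
= −174 + 73.58 + 10.8 + 9.85
= −79.77 dBm → −79.8 dBm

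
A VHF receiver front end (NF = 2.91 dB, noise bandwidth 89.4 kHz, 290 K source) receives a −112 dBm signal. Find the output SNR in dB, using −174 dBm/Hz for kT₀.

9.6 dB

Noise floor: N = −174 + 10 log₁₀(B) + NF
10 log₁₀(8.94×10⁴) = 49.51 dB
N = −174 + 49.51 + 2.91 = −121.58 dBm
SNR = P_sig − N = −112 − (−121.58) = 9.58 dB → 9.6 dB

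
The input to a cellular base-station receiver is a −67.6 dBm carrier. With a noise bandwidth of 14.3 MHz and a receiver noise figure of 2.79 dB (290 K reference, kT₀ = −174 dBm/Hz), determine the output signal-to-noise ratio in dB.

32.1 dB

Noise floor: N = −174 + 10 log₁₀(B) + NF
10 log₁₀(1.43×10⁷) = 71.55 dB
N = −174 + 71.55 + 2.79 = −99.66 dBm
SNR = P_sig − N = −67.6 − (−99.66) = 32.06 dB → 32.1 dB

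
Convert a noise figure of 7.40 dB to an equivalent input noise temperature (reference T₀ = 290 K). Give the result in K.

1304 K

F = 10^(7.40/10) = 5.49541
T_e = (F − 1)·T₀ = (5.49541 − 1) × 290 = 1304 K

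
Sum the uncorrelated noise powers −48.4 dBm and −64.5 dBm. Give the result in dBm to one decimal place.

Convert to linear, add, convert back:
P₁ = 1.45×10⁻⁸ W, P₂ = 3.55×10⁻¹⁰ W
P_tot = 1.48×10⁻⁸ W → 10 log₁₀(P_tot / 10⁻³) = −48.3 dBm

−48.3 dBm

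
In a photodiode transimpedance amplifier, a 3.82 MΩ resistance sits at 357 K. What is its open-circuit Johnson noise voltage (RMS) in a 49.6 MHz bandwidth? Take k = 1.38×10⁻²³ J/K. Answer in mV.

V_n = √(4kTRB)
4kTRB = 4 × 1.38×10⁻²³ × 357 × 3.82×10⁶ × 4.96×10⁷ = 3.73×10⁻⁶ V²
V_n = √(3.73×10⁻⁶) = 1.93×10⁻³ V = 1.93 mV

1.93 mV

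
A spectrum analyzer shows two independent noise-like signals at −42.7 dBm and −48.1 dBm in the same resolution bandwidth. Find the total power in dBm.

Convert to linear, add, convert back:
P₁ = 5.37×10⁻⁸ W, P₂ = 1.55×10⁻⁸ W
P_tot = 6.92×10⁻⁸ W → 10 log₁₀(P_tot / 10⁻³) = −41.6 dBm

−41.6 dBm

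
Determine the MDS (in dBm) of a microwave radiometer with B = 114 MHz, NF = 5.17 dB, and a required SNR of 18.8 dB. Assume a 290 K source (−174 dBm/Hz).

−69.5 dBm

Sensitivity = −174 + 10 log₁₀(B) + NF + SNR_min
= −174 + 80.57 + 5.17 + 18.8
= −69.46 dBm → −69.5 dBm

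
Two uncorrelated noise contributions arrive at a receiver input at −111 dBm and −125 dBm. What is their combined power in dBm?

−110.8 dBm

Convert to linear, add, convert back:
P₁ = 7.94×10⁻¹⁵ W, P₂ = 3.16×10⁻¹⁶ W
P_tot = 8.26×10⁻¹⁵ W → 10 log₁₀(P_tot / 10⁻³) = −110.8 dBm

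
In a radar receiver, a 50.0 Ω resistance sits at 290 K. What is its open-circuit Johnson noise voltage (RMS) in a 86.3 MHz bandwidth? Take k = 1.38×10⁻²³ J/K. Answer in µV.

V_n = √(4kTRB)
4kTRB = 4 × 1.38×10⁻²³ × 290 × 5.00×10¹ × 8.63×10⁷ = 6.91×10⁻¹¹ V²
V_n = √(6.91×10⁻¹¹) = 8.31×10⁻⁶ V = 8.31 µV

8.31 µV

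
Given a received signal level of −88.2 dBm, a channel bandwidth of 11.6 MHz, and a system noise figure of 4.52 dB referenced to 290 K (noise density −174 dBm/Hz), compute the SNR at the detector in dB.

10.6 dB

Noise floor: N = −174 + 10 log₁₀(B) + NF
10 log₁₀(1.16×10⁷) = 70.64 dB
N = −174 + 70.64 + 4.52 = −98.84 dBm
SNR = P_sig − N = −88.2 − (−98.84) = 10.64 dB → 10.6 dB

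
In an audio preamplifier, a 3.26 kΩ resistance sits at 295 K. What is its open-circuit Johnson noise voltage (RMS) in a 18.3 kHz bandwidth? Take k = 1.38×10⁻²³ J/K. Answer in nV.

V_n = √(4kTRB)
4kTRB = 4 × 1.38×10⁻²³ × 295 × 3.26×10³ × 1.83×10⁴ = 9.71×10⁻¹³ V²
V_n = √(9.71×10⁻¹³) = 9.86×10⁻⁷ V = 986 nV

986 nV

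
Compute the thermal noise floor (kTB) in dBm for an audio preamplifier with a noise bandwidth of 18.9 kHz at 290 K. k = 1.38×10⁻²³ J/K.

P_n = kTB = 1.38×10⁻²³ × 290 × 1.89×10⁴ = 7.56×10⁻¹⁷ W
In dBm: 10 log₁₀(7.56×10⁻¹⁷ / 10⁻³) = −131.2 dBm

−131.2 dBm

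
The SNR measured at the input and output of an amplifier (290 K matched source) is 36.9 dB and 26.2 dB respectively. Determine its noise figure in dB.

NF (dB) = SNR_in(dB) − SNR_out(dB) when the source is at T₀
NF = 36.9 − 26.2 = 10.7 dB

10.7 dB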